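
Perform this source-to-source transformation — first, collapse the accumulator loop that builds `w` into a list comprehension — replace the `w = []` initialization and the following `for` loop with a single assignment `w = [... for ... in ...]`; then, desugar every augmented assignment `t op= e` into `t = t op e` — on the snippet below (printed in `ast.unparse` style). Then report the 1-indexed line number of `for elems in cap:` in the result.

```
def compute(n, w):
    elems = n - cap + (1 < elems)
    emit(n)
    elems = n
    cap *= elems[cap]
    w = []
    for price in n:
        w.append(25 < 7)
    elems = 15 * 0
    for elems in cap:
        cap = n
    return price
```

8

Transformed code:
def compute(n, w):
    elems = n - cap + (1 < elems)
    emit(n)
    elems = n
    cap = cap * elems[cap]
    w = [25 < 7 for price in n]
    elems = 15 * 0
    for elems in cap:
        cap = n
    return price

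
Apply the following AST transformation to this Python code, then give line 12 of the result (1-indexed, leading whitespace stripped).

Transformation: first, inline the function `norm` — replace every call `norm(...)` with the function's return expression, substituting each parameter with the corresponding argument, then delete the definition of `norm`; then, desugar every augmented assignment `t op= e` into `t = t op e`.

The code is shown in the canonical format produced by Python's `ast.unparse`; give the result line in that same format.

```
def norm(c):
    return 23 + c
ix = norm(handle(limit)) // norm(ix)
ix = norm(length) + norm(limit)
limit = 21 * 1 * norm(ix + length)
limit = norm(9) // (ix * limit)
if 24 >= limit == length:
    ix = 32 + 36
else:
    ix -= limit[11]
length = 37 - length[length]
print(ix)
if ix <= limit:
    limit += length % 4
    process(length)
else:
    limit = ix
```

Transformed code:
ix = (23 + handle(limit)) // (23 + ix)
ix = 23 + length + (23 + limit)
limit = 21 * 1 * (23 + (ix + length))
limit = (23 + 9) // (ix * limit)
if 24 >= limit == length:
    ix = 32 + 36
else:
    ix = ix - limit[11]
length = 37 - length[length]
print(ix)
if ix <= limit:
    limit = limit + length % 4
    process(length)
else:
    limit = ix

limit = limit + length % 4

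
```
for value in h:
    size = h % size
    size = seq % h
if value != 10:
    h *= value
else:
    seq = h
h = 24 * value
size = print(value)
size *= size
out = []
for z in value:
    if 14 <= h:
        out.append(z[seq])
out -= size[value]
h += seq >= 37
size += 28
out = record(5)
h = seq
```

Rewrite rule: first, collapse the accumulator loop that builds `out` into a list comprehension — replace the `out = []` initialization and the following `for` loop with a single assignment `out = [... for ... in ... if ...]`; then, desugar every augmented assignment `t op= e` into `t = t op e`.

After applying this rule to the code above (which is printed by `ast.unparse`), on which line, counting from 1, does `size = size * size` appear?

10

Transformed code:
for value in h:
    size = h % size
    size = seq % h
if value != 10:
    h = h * value
else:
    seq = h
h = 24 * value
size = print(value)
size = size * size
out = [z[seq] for z in value if 14 <= h]
out = out - size[value]
h = h + (seq >= 37)
size = size + 28
out = record(5)
h = seq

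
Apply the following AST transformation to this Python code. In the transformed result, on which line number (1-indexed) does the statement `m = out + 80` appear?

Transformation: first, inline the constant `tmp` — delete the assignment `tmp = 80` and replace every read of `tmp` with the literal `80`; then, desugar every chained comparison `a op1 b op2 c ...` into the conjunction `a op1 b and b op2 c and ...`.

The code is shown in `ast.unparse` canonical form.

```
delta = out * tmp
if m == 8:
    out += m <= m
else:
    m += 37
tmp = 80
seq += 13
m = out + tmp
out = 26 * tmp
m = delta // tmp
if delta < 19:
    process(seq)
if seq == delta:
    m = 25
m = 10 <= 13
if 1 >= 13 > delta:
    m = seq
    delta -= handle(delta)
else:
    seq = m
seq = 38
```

Transformed code:
delta = out * 80
if m == 8:
    out += m <= m
else:
    m += 37
seq += 13
m = out + 80
out = 26 * 80
m = delta // 80
if delta < 19:
    process(seq)
if seq == delta:
    m = 25
m = 10 <= 13
if 1 >= 13 and 13 > delta:
    m = seq
    delta -= handle(delta)
else:
    seq = m
seq = 38

7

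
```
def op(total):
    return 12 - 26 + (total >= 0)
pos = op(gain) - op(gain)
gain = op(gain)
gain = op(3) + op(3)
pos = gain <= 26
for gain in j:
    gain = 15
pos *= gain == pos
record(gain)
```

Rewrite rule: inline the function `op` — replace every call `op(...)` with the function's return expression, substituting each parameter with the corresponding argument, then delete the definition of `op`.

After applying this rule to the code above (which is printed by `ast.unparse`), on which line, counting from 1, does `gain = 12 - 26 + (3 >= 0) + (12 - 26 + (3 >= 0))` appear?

Transformed code:
pos = 12 - 26 + (gain >= 0) - (12 - 26 + (gain >= 0))
gain = 12 - 26 + (gain >= 0)
gain = 12 - 26 + (3 >= 0) + (12 - 26 + (3 >= 0))
pos = gain <= 26
for gain in j:
    gain = 15
pos *= gain == pos
record(gain)

3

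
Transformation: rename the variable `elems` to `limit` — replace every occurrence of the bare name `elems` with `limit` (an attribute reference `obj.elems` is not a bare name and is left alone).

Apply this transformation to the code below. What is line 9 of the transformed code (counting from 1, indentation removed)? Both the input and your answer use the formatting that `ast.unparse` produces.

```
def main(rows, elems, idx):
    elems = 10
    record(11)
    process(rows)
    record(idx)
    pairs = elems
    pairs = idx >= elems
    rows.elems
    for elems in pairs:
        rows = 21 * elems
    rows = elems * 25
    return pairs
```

Transformed code:
def main(rows, limit, idx):
    limit = 10
    record(11)
    process(rows)
    record(idx)
    pairs = limit
    pairs = idx >= limit
    rows.elems
    for limit in pairs:
        rows = 21 * limit
    rows = limit * 25
    return pairs

for limit in pairs:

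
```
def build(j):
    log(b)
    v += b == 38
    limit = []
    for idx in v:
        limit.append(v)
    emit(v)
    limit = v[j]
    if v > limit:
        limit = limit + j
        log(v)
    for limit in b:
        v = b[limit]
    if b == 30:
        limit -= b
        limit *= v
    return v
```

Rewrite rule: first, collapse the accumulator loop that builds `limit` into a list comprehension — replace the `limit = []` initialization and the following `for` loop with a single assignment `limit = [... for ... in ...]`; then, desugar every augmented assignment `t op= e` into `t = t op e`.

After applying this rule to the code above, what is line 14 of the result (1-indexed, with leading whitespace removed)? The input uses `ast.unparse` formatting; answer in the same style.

Transformed code:
def build(j):
    log(b)
    v = v + (b == 38)
    limit = [v for idx in v]
    emit(v)
    limit = v[j]
    if v > limit:
        limit = limit + j
        log(v)
    for limit in b:
        v = b[limit]
    if b == 30:
        limit = limit - b
        limit = limit * v
    return v

limit = limit * v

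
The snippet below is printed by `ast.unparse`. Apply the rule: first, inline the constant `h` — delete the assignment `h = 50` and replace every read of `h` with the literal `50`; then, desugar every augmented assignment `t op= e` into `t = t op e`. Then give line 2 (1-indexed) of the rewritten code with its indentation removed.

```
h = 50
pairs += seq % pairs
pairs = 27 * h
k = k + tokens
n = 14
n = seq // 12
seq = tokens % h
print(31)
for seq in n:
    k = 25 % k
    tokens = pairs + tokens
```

pairs = 27 * 50

Transformed code:
pairs = pairs + seq % pairs
pairs = 27 * 50
k = k + tokens
n = 14
n = seq // 12
seq = tokens % 50
print(31)
for seq in n:
    k = 25 % k
    tokens = pairs + tokens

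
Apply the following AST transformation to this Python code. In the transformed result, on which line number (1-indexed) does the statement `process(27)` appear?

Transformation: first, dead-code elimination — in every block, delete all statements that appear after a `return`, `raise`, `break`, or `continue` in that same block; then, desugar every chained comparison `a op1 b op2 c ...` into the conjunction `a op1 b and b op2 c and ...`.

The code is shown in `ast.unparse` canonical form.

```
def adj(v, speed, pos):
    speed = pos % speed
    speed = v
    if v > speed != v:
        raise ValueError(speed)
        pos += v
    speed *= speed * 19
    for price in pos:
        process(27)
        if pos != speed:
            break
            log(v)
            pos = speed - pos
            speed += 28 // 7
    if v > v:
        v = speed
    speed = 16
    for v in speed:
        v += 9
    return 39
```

Transformed code:
def adj(v, speed, pos):
    speed = pos % speed
    speed = v
    if v > speed and speed != v:
        raise ValueError(speed)
    speed *= speed * 19
    for price in pos:
        process(27)
        if pos != speed:
            break
    if v > v:
        v = speed
    speed = 16
    for v in speed:
        v += 9
    return 39

8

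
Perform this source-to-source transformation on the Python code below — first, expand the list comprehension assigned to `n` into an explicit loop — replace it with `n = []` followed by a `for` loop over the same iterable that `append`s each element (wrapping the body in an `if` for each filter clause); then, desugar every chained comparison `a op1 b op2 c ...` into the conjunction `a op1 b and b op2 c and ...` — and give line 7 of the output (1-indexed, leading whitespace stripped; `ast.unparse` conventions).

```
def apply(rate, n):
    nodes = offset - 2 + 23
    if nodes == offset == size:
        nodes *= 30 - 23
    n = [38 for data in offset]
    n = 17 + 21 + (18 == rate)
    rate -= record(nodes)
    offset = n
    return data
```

Transformed code:
def apply(rate, n):
    nodes = offset - 2 + 23
    if nodes == offset and offset == size:
        nodes *= 30 - 23
    n = []
    for data in offset:
        n.append(38)
    n = 17 + 21 + (18 == rate)
    rate -= record(nodes)
    offset = n
    return data

n.append(38)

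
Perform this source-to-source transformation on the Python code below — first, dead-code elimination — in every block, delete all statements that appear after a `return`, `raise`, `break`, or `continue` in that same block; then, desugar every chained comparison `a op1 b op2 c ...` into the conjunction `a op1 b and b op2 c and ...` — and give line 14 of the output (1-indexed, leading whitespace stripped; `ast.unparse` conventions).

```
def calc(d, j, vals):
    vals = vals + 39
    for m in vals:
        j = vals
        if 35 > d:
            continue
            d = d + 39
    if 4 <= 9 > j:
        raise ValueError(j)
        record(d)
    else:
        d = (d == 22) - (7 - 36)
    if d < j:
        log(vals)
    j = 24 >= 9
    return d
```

Transformed code:
def calc(d, j, vals):
    vals = vals + 39
    for m in vals:
        j = vals
        if 35 > d:
            continue
    if 4 <= 9 and 9 > j:
        raise ValueError(j)
    else:
        d = (d == 22) - (7 - 36)
    if d < j:
        log(vals)
    j = 24 >= 9
    return d

return d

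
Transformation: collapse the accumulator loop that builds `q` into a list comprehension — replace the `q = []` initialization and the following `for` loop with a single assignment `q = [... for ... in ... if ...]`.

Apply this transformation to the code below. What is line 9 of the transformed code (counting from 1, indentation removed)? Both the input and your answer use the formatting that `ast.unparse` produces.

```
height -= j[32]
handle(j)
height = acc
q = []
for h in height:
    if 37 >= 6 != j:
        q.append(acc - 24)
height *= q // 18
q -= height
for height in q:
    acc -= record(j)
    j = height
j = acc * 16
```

Transformed code:
height -= j[32]
handle(j)
height = acc
q = [acc - 24 for h in height if 37 >= 6 != j]
height *= q // 18
q -= height
for height in q:
    acc -= record(j)
    j = height
j = acc * 16

j = height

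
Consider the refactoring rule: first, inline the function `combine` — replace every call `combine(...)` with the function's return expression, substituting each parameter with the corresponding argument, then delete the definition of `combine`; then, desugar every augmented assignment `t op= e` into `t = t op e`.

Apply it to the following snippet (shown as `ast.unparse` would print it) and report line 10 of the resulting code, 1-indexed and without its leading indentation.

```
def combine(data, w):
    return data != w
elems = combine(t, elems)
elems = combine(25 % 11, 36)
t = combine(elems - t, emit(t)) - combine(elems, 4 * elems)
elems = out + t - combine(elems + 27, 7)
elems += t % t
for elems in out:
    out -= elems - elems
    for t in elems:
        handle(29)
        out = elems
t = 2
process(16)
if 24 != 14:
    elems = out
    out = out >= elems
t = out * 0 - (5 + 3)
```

Transformed code:
elems = t != elems
elems = 25 % 11 != 36
t = (elems - t != emit(t)) - (elems != 4 * elems)
elems = out + t - (elems + 27 != 7)
elems = elems + t % t
for elems in out:
    out = out - (elems - elems)
    for t in elems:
        handle(29)
        out = elems
t = 2
process(16)
if 24 != 14:
    elems = out
    out = out >= elems
t = out * 0 - (5 + 3)

out = elems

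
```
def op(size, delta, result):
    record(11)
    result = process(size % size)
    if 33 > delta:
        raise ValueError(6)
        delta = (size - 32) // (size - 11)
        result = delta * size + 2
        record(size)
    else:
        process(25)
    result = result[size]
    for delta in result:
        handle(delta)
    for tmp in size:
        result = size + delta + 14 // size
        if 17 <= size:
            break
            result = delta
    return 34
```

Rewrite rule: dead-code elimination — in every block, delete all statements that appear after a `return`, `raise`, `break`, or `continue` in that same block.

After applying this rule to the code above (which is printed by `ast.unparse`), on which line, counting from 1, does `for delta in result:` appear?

Transformed code:
def op(size, delta, result):
    record(11)
    result = process(size % size)
    if 33 > delta:
        raise ValueError(6)
    else:
        process(25)
    result = result[size]
    for delta in result:
        handle(delta)
    for tmp in size:
        result = size + delta + 14 // size
        if 17 <= size:
            break
    return 34

9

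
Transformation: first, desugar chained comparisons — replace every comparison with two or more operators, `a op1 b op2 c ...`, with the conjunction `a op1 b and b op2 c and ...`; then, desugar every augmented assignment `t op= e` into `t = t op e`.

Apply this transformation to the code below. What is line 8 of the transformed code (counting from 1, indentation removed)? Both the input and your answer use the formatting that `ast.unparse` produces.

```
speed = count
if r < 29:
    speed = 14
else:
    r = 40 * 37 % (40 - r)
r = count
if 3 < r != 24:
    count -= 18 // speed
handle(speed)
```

Transformed code:
speed = count
if r < 29:
    speed = 14
else:
    r = 40 * 37 % (40 - r)
r = count
if 3 < r and r != 24:
    count = count - 18 // speed
handle(speed)

count = count - 18 // speed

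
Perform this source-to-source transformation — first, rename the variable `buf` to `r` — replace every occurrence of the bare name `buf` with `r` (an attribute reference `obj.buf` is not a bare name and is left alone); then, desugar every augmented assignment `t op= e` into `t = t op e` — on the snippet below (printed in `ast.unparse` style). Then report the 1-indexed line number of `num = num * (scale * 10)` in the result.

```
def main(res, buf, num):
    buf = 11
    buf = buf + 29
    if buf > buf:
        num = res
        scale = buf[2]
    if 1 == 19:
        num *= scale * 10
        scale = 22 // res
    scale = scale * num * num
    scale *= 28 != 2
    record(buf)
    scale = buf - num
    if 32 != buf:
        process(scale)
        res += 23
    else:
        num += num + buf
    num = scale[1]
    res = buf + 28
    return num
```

Transformed code:
def main(res, r, num):
    r = 11
    r = r + 29
    if r > r:
        num = res
        scale = r[2]
    if 1 == 19:
        num = num * (scale * 10)
        scale = 22 // res
    scale = scale * num * num
    scale = scale * (28 != 2)
    record(r)
    scale = r - num
    if 32 != r:
        process(scale)
        res = res + 23
    else:
        num = num + (num + r)
    num = scale[1]
    res = r + 28
    return num

8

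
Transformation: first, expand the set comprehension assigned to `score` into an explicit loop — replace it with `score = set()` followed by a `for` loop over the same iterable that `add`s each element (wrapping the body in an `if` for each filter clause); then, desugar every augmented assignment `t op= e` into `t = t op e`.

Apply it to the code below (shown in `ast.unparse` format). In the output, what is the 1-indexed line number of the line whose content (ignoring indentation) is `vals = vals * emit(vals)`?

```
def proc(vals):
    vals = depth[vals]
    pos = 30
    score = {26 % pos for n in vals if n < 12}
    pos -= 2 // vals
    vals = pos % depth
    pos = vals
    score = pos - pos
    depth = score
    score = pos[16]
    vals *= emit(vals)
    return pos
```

Transformed code:
def proc(vals):
    vals = depth[vals]
    pos = 30
    score = set()
    for n in vals:
        if n < 12:
            score.add(26 % pos)
    pos = pos - 2 // vals
    vals = pos % depth
    pos = vals
    score = pos - pos
    depth = score
    score = pos[16]
    vals = vals * emit(vals)
    return pos

14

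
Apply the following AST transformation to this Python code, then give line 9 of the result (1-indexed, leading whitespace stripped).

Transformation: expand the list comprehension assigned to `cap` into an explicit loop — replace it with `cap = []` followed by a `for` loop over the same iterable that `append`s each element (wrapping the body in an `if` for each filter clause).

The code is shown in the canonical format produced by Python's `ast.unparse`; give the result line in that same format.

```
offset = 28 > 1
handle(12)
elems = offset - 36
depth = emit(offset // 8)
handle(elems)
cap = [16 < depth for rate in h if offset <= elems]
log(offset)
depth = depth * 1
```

cap.append(16 < depth)

Transformed code:
offset = 28 > 1
handle(12)
elems = offset - 36
depth = emit(offset // 8)
handle(elems)
cap = []
for rate in h:
    if offset <= elems:
        cap.append(16 < depth)
log(offset)
depth = depth * 1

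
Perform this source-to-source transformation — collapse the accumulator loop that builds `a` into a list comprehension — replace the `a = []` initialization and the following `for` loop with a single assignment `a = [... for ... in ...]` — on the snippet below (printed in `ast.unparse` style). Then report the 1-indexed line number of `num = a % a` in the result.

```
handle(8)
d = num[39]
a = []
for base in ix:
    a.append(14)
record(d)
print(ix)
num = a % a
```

Transformed code:
handle(8)
d = num[39]
a = [14 for base in ix]
record(d)
print(ix)
num = a % a

6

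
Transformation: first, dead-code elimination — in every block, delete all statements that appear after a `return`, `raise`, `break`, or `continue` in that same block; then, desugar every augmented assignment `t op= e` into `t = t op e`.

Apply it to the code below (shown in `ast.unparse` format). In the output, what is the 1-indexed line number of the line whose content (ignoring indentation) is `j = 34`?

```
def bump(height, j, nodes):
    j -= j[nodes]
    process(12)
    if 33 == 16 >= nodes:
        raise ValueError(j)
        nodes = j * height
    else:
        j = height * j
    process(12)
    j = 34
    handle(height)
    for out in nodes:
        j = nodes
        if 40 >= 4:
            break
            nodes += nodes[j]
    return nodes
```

9

Transformed code:
def bump(height, j, nodes):
    j = j - j[nodes]
    process(12)
    if 33 == 16 >= nodes:
        raise ValueError(j)
    else:
        j = height * j
    process(12)
    j = 34
    handle(height)
    for out in nodes:
        j = nodes
        if 40 >= 4:
            break
    return nodes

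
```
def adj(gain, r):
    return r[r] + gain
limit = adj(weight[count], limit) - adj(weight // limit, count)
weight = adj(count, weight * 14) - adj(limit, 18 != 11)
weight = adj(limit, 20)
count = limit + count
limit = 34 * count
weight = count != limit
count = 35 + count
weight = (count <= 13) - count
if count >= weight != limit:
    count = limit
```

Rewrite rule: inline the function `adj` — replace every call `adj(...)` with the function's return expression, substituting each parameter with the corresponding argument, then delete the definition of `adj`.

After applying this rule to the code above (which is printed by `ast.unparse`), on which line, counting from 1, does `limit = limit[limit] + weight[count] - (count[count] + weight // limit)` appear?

Transformed code:
limit = limit[limit] + weight[count] - (count[count] + weight // limit)
weight = (weight * 14)[weight * 14] + count - ((18 != 11)[18 != 11] + limit)
weight = 20[20] + limit
count = limit + count
limit = 34 * count
weight = count != limit
count = 35 + count
weight = (count <= 13) - count
if count >= weight != limit:
    count = limit

1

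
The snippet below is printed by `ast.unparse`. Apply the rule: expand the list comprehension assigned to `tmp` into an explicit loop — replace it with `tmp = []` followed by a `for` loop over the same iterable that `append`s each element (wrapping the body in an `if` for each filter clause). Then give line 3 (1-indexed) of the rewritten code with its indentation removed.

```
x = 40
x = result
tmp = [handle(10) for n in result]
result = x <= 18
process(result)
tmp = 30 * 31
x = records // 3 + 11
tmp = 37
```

Transformed code:
x = 40
x = result
tmp = []
for n in result:
    tmp.append(handle(10))
result = x <= 18
process(result)
tmp = 30 * 31
x = records // 3 + 11
tmp = 37

tmp = []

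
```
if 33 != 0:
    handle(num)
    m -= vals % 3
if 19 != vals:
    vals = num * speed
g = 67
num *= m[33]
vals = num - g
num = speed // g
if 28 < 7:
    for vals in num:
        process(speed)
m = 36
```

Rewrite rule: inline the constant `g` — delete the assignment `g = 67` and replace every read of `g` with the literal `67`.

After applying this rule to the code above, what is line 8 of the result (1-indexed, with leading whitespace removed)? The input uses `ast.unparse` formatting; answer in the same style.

Transformed code:
if 33 != 0:
    handle(num)
    m -= vals % 3
if 19 != vals:
    vals = num * speed
num *= m[33]
vals = num - 67
num = speed // 67
if 28 < 7:
    for vals in num:
        process(speed)
m = 36

num = speed // 67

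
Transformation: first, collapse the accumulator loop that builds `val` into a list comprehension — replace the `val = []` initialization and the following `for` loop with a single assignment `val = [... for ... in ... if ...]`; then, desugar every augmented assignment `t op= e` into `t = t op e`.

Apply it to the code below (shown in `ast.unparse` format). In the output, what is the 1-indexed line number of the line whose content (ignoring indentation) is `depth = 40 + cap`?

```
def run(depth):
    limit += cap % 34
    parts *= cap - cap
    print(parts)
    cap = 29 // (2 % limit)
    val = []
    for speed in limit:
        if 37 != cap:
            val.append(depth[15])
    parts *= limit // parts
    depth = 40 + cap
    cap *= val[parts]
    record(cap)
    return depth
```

8

Transformed code:
def run(depth):
    limit = limit + cap % 34
    parts = parts * (cap - cap)
    print(parts)
    cap = 29 // (2 % limit)
    val = [depth[15] for speed in limit if 37 != cap]
    parts = parts * (limit // parts)
    depth = 40 + cap
    cap = cap * val[parts]
    record(cap)
    return depth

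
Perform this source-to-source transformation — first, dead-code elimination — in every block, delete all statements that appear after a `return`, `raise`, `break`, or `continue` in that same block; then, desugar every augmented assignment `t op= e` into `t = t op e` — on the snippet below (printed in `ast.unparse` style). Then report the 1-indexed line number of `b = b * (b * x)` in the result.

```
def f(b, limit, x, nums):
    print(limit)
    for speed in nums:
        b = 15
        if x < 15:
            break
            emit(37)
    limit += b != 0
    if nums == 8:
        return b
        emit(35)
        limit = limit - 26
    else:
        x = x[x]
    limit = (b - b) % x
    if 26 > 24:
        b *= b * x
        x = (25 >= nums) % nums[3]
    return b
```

Transformed code:
def f(b, limit, x, nums):
    print(limit)
    for speed in nums:
        b = 15
        if x < 15:
            break
    limit = limit + (b != 0)
    if nums == 8:
        return b
    else:
        x = x[x]
    limit = (b - b) % x
    if 26 > 24:
        b = b * (b * x)
        x = (25 >= nums) % nums[3]
    return b

14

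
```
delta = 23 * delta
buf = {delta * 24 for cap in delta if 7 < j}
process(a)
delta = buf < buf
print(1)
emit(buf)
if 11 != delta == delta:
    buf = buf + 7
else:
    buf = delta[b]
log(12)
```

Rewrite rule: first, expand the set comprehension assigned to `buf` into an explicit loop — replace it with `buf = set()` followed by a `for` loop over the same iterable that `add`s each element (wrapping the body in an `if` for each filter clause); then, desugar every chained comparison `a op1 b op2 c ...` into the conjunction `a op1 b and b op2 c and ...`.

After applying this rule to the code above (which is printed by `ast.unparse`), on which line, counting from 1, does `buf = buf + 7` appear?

11

Transformed code:
delta = 23 * delta
buf = set()
for cap in delta:
    if 7 < j:
        buf.add(delta * 24)
process(a)
delta = buf < buf
print(1)
emit(buf)
if 11 != delta and delta == delta:
    buf = buf + 7
else:
    buf = delta[b]
log(12)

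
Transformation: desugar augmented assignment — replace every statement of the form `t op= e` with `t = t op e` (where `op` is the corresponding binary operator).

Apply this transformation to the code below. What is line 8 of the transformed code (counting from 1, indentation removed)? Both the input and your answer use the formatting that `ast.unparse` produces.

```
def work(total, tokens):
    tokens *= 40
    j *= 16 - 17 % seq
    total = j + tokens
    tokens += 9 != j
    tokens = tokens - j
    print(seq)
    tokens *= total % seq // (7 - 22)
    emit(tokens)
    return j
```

Transformed code:
def work(total, tokens):
    tokens = tokens * 40
    j = j * (16 - 17 % seq)
    total = j + tokens
    tokens = tokens + (9 != j)
    tokens = tokens - j
    print(seq)
    tokens = tokens * (total % seq // (7 - 22))
    emit(tokens)
    return j

tokens = tokens * (total % seq // (7 - 22))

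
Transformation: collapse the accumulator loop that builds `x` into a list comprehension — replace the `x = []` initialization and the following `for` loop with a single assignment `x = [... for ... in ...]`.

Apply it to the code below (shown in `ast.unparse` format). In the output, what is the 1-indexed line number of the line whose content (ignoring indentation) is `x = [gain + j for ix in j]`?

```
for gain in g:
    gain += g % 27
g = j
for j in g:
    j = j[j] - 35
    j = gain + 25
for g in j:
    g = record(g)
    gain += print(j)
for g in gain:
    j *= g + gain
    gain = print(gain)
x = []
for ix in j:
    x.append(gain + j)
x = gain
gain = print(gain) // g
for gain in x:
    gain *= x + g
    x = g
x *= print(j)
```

13

Transformed code:
for gain in g:
    gain += g % 27
g = j
for j in g:
    j = j[j] - 35
    j = gain + 25
for g in j:
    g = record(g)
    gain += print(j)
for g in gain:
    j *= g + gain
    gain = print(gain)
x = [gain + j for ix in j]
x = gain
gain = print(gain) // g
for gain in x:
    gain *= x + g
    x = g
x *= print(j)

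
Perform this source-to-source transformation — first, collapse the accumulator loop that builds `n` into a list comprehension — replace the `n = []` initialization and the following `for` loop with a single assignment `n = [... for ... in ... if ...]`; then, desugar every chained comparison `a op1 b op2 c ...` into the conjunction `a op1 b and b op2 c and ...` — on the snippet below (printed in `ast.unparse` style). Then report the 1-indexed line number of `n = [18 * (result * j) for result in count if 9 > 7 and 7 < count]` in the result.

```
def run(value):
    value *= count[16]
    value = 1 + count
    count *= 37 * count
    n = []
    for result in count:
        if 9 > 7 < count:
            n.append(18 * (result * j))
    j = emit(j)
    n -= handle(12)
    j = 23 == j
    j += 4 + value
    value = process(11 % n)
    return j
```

5

Transformed code:
def run(value):
    value *= count[16]
    value = 1 + count
    count *= 37 * count
    n = [18 * (result * j) for result in count if 9 > 7 and 7 < count]
    j = emit(j)
    n -= handle(12)
    j = 23 == j
    j += 4 + value
    value = process(11 % n)
    return j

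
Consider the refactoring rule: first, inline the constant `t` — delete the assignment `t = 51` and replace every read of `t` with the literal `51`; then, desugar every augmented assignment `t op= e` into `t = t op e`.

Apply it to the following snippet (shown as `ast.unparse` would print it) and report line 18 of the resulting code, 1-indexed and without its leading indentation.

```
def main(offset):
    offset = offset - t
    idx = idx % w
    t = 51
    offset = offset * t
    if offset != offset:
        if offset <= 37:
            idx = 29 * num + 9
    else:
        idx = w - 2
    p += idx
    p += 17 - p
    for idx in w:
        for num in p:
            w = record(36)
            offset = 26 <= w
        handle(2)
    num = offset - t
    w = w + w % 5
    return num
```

Transformed code:
def main(offset):
    offset = offset - 51
    idx = idx % w
    offset = offset * 51
    if offset != offset:
        if offset <= 37:
            idx = 29 * num + 9
    else:
        idx = w - 2
    p = p + idx
    p = p + (17 - p)
    for idx in w:
        for num in p:
            w = record(36)
            offset = 26 <= w
        handle(2)
    num = offset - 51
    w = w + w % 5
    return num

w = w + w % 5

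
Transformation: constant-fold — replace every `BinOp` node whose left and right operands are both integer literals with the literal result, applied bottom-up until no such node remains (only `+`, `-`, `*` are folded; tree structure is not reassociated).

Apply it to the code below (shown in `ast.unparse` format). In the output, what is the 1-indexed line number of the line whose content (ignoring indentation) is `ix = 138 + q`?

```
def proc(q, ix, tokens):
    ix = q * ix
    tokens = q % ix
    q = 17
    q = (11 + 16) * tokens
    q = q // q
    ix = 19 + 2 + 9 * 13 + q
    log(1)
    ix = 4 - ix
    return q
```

7

Transformed code:
def proc(q, ix, tokens):
    ix = q * ix
    tokens = q % ix
    q = 17
    q = 27 * tokens
    q = q // q
    ix = 138 + q
    log(1)
    ix = 4 - ix
    return q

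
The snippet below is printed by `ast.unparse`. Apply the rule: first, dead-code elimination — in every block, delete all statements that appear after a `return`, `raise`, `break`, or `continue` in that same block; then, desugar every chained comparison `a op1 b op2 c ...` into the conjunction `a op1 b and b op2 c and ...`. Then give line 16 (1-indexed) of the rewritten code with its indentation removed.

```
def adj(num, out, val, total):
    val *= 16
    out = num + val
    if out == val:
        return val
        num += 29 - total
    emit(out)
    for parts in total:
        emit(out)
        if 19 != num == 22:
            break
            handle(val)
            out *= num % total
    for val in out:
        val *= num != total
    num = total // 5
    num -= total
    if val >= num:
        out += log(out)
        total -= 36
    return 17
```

out += log(out)

Transformed code:
def adj(num, out, val, total):
    val *= 16
    out = num + val
    if out == val:
        return val
    emit(out)
    for parts in total:
        emit(out)
        if 19 != num and num == 22:
            break
    for val in out:
        val *= num != total
    num = total // 5
    num -= total
    if val >= num:
        out += log(out)
        total -= 36
    return 17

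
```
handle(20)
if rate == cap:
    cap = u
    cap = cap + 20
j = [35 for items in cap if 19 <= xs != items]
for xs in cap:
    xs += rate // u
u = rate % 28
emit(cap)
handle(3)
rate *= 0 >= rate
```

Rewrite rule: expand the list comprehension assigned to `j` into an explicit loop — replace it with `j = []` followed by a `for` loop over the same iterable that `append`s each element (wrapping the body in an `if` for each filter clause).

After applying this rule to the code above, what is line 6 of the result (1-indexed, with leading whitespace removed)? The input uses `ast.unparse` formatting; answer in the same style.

for items in cap:

Transformed code:
handle(20)
if rate == cap:
    cap = u
    cap = cap + 20
j = []
for items in cap:
    if 19 <= xs != items:
        j.append(35)
for xs in cap:
    xs += rate // u
u = rate % 28
emit(cap)
handle(3)
rate *= 0 >= rate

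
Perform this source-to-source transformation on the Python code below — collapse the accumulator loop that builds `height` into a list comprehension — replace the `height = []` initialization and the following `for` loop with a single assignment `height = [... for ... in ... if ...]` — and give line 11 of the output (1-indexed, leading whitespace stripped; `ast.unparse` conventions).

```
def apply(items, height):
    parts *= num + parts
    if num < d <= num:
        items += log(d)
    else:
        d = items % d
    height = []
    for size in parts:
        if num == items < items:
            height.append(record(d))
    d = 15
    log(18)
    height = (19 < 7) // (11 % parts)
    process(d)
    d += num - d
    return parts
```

process(d)

Transformed code:
def apply(items, height):
    parts *= num + parts
    if num < d <= num:
        items += log(d)
    else:
        d = items % d
    height = [record(d) for size in parts if num == items < items]
    d = 15
    log(18)
    height = (19 < 7) // (11 % parts)
    process(d)
    d += num - d
    return parts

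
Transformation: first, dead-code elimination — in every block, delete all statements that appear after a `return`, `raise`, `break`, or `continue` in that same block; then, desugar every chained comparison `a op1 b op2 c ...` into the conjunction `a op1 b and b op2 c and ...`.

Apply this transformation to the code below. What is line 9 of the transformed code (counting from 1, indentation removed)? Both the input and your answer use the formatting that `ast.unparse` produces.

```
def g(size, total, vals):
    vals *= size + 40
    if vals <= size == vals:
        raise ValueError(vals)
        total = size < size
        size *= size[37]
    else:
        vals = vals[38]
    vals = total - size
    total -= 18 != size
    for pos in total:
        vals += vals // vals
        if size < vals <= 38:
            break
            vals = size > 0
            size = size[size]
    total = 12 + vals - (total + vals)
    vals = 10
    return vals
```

Transformed code:
def g(size, total, vals):
    vals *= size + 40
    if vals <= size and size == vals:
        raise ValueError(vals)
    else:
        vals = vals[38]
    vals = total - size
    total -= 18 != size
    for pos in total:
        vals += vals // vals
        if size < vals and vals <= 38:
            break
    total = 12 + vals - (total + vals)
    vals = 10
    return vals

for pos in total:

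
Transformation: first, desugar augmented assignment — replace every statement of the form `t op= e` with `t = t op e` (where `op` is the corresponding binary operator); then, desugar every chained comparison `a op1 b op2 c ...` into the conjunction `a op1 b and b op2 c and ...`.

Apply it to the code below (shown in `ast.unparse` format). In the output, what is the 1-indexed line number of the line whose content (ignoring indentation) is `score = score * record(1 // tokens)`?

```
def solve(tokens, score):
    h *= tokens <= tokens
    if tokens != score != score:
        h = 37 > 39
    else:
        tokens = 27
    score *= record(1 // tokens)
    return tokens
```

7

Transformed code:
def solve(tokens, score):
    h = h * (tokens <= tokens)
    if tokens != score and score != score:
        h = 37 > 39
    else:
        tokens = 27
    score = score * record(1 // tokens)
    return tokens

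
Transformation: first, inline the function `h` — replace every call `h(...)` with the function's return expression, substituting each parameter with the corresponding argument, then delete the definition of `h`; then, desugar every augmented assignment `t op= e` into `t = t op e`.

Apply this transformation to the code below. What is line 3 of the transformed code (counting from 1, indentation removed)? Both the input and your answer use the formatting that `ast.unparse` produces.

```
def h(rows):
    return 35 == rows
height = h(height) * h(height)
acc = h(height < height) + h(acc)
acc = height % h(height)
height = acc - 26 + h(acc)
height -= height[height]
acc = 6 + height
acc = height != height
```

acc = height % (35 == height)

Transformed code:
height = (35 == height) * (35 == height)
acc = (35 == (height < height)) + (35 == acc)
acc = height % (35 == height)
height = acc - 26 + (35 == acc)
height = height - height[height]
acc = 6 + height
acc = height != height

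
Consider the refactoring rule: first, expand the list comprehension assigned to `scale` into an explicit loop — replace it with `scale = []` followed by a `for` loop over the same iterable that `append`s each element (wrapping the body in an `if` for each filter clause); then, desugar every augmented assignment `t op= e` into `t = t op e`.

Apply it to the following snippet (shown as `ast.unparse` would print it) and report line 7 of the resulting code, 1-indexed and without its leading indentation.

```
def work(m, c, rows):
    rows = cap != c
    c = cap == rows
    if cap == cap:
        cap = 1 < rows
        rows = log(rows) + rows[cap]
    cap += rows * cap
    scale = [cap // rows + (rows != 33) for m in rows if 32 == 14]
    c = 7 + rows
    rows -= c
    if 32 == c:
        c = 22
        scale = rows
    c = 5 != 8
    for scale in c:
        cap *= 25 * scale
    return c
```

Transformed code:
def work(m, c, rows):
    rows = cap != c
    c = cap == rows
    if cap == cap:
        cap = 1 < rows
        rows = log(rows) + rows[cap]
    cap = cap + rows * cap
    scale = []
    for m in rows:
        if 32 == 14:
            scale.append(cap // rows + (rows != 33))
    c = 7 + rows
    rows = rows - c
    if 32 == c:
        c = 22
        scale = rows
    c = 5 != 8
    for scale in c:
        cap = cap * (25 * scale)
    return c

cap = cap + rows * cap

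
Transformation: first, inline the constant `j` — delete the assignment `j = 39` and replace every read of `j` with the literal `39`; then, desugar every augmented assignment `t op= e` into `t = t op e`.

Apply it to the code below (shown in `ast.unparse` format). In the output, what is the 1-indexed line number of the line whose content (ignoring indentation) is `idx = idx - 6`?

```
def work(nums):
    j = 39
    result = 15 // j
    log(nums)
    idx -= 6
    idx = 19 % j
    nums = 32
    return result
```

4

Transformed code:
def work(nums):
    result = 15 // 39
    log(nums)
    idx = idx - 6
    idx = 19 % 39
    nums = 32
    return result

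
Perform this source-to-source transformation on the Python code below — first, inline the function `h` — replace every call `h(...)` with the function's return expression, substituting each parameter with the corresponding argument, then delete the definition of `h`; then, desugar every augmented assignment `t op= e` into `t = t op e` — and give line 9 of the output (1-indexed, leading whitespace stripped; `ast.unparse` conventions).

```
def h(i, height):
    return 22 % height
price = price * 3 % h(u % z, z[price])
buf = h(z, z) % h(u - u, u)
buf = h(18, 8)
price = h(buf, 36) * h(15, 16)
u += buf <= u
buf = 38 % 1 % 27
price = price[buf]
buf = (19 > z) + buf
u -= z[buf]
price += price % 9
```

u = u - z[buf]

Transformed code:
price = price * 3 % (22 % z[price])
buf = 22 % z % (22 % u)
buf = 22 % 8
price = 22 % 36 * (22 % 16)
u = u + (buf <= u)
buf = 38 % 1 % 27
price = price[buf]
buf = (19 > z) + buf
u = u - z[buf]
price = price + price % 9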